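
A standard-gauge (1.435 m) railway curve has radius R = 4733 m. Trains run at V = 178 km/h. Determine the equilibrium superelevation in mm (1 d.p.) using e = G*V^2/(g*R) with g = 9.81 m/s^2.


Convert speed: V = 178 / 3.6 = 49.4444 m/s
Apply formula: e = 1.435 * 49.4444^2 / (9.81 * 4733)
e = 1.435 * 2444.7531 / 46430.73
e = 0.075558 m = 75.6 mm

75.6


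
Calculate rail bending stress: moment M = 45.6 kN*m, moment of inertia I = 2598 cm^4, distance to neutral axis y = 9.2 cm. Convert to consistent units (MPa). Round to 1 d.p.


Convert units:
M = 45.6 kN*m = 45600000 N*mm
y = 9.2 cm = 92 mm
I = 2598 cm^4 = 25980000 mm^4
sigma = 45600000 * 92 / 25980000
sigma = 161.5 MPa

161.5


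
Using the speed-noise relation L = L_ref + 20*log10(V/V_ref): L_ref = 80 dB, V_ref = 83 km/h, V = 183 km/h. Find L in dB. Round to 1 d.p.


V/V_ref = 183 / 83 = 2.204819
log10(2.204819) = 0.343373
20 * 0.343373 = 6.8675
L = 80 + 6.8675 = 86.9 dB

86.9


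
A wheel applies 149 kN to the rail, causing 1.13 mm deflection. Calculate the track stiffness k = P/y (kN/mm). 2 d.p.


Track stiffness k = P / y
k = 149 / 1.13
k = 131.86 kN/mm

131.86


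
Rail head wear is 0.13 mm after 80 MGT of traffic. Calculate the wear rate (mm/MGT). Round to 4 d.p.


Wear rate = total wear / cumulative tonnage
Rate = 0.13 / 80
Rate = 0.0016 mm/MGT

0.0016


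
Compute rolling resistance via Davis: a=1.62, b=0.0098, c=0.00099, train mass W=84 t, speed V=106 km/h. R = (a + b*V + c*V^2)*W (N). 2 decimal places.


b*V = 0.0098 * 106 = 1.0388
c*V^2 = 0.00099 * 11236 = 11.12364
R_per_t = 1.62 + 1.0388 + 11.12364 = 13.78244 N/t
R_total = 13.78244 * 84 = 1157.72 N

1157.72


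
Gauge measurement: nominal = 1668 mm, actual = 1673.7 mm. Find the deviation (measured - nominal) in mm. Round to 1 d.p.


Deviation = measured - nominal
Deviation = 1673.7 - 1668
Deviation = 5.7 mm

5.7


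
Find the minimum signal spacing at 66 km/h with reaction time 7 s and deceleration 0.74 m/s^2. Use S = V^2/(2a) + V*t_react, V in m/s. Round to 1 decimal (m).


V = 66 / 3.6 = 18.3333 m/s
Braking distance = 18.3333^2 / (2*0.74) = 227.1021 m
Sighting distance = 18.3333 * 7 = 128.3333 m
S = 227.1021 + 128.3333 = 355.4 m

355.4


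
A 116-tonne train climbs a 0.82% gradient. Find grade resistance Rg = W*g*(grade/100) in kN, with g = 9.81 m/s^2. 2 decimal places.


Rg = W * 9.81 * grade / 100
Rg = 116 * 9.81 * 0.82 / 100
Rg = 1137.96 * 0.0082
Rg = 9.33 kN

9.33


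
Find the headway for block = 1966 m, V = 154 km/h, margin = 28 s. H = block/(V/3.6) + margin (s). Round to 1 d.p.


V = 154 / 3.6 = 42.7778 m/s
Block traversal time = 1966 / 42.7778 = 45.9584 s
Headway = 45.9584 + 28
Headway = 74.0 s

74.0


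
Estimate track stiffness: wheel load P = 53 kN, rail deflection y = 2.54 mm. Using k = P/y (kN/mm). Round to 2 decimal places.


Track stiffness k = P / y
k = 53 / 2.54
k = 20.87 kN/mm

20.87


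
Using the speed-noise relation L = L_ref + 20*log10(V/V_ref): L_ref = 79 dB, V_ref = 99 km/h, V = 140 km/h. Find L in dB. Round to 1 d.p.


V/V_ref = 140 / 99 = 1.414141
log10(1.414141) = 0.150493
20 * 0.150493 = 3.0099
L = 79 + 3.0099 = 82.0 dB

82.0


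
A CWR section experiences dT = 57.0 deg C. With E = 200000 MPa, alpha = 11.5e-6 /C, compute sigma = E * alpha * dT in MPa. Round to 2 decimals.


sigma = E * alpha * dT
sigma = 200000 * 11.5e-6 * 57.0
sigma = 2.3 * 57.0
sigma = 131.10 MPa

131.10


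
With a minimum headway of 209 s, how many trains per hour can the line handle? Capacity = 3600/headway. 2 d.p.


Capacity = 3600 / headway
Capacity = 3600 / 209
Capacity = 17.22 trains/hour

17.22


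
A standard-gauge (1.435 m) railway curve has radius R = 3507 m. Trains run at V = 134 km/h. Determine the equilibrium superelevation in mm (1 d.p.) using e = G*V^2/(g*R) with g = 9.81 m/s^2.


Convert speed: V = 134 / 3.6 = 37.2222 m/s
Apply formula: e = 1.435 * 37.2222^2 / (9.81 * 3507)
e = 1.435 * 1385.4938 / 34403.67
e = 0.05779 m = 57.8 mm

57.8


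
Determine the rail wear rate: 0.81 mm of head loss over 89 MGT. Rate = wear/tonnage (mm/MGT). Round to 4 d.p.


Wear rate = total wear / cumulative tonnage
Rate = 0.81 / 89
Rate = 0.0091 mm/MGT

0.0091


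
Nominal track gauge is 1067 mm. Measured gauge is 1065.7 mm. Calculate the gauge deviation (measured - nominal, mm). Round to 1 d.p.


Deviation = measured - nominal
Deviation = 1065.7 - 1067
Deviation = -1.3 mm

-1.3


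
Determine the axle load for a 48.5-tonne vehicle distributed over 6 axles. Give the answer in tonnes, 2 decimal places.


Load per axle = total weight / number of axles
Load = 48.5 / 6
Load = 8.08 tonnes

8.08


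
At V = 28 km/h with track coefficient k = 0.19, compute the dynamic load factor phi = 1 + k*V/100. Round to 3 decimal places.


phi = 1 + k * V / 100
phi = 1 + 0.19 * 28 / 100
phi = 1 + 0.0532
phi = 1.053

1.053


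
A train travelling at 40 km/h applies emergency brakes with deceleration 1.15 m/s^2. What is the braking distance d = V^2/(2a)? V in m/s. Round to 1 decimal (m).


Convert speed: V = 40 / 3.6 = 11.1111 m/s
V^2 = 123.4568
d = 123.4568 / (2 * 1.15)
d = 123.4568 / 2.3
d = 53.7 m

53.7


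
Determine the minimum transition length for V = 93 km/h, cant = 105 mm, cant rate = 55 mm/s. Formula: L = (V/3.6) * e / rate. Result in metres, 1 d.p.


Convert speed: V = 93 / 3.6 = 25.8333 m/s
L = 25.8333 * 105 / 55
L = 2712.5 / 55
L = 49.3 m

49.3


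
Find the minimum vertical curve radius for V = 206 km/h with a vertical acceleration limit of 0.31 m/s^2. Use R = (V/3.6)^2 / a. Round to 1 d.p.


Convert speed: V = 206 / 3.6 = 57.2222 m/s
V^2 = 3274.3827 m^2/s^2
R_v = 3274.3827 / 0.31
R_v = 10562.5 m

10562.5


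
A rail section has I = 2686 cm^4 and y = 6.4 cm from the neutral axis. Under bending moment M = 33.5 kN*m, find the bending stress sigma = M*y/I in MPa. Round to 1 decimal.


Convert units:
M = 33.5 kN*m = 33500000 N*mm
y = 6.4 cm = 64 mm
I = 2686 cm^4 = 26860000 mm^4
sigma = 33500000 * 64 / 26860000
sigma = 79.8 MPa

79.8


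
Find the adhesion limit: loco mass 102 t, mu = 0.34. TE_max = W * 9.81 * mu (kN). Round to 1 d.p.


TE_max = W * g * mu
TE_max = 102 * 9.81 * 0.34
TE_max = 1000.62 * 0.34
TE_max = 340.2 kN

340.2


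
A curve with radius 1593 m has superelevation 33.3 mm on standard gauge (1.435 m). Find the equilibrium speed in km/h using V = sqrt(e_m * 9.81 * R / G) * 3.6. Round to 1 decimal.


Convert cant: e = 33.3 mm = 0.0333 m
V_ms = sqrt(0.0333 * 9.81 * 1593 / 1.435)
V_ms = sqrt(362.641177) = 19.0431 m/s
V = 19.0431 * 3.6 = 68.6 km/h

68.6


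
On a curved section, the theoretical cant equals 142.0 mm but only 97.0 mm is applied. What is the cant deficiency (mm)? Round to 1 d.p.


Cant deficiency = equilibrium cant - actual cant
CD = 142.0 - 97.0
CD = 45.0 mm

45.0


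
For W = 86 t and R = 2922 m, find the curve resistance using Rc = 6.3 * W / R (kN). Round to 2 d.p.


Rc = 6.3 * W / R
Rc = 6.3 * 86 / 2922
Rc = 541.8 / 2922
Rc = 0.19 kN

0.19


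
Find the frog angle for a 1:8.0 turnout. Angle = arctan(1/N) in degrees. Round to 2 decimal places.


1/N = 1/8.0 = 0.125
angle = arctan(0.125) = 0.124355 rad
angle = 0.124355 * 180/pi = 7.13 degrees

7.13


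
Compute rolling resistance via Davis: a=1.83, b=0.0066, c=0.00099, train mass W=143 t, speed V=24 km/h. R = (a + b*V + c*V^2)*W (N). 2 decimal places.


b*V = 0.0066 * 24 = 0.1584
c*V^2 = 0.00099 * 576 = 0.57024
R_per_t = 1.83 + 0.1584 + 0.57024 = 2.55864 N/t
R_total = 2.55864 * 143 = 365.89 N

365.89


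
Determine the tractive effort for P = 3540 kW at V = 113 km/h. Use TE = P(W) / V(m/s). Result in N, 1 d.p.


Convert: P = 3540 kW = 3540000 W
V = 113 / 3.6 = 31.3889 m/s
TE = 3540000 / 31.3889
TE = 112778.8 N

112778.8


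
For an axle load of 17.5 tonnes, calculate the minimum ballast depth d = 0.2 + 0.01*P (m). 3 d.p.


d = 0.2 + 0.01 * 17.5
d = 0.2 + 0.175
d = 0.375 m

0.375


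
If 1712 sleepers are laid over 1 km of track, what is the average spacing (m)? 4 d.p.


Spacing = 1000 m / number of sleepers
Spacing = 1000 / 1712
Spacing = 0.5841 m

0.5841


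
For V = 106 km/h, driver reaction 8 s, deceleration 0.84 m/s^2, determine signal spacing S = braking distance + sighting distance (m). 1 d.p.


V = 106 / 3.6 = 29.4444 m/s
Braking distance = 29.4444^2 / (2*0.84) = 516.0567 m
Sighting distance = 29.4444 * 8 = 235.5556 m
S = 516.0567 + 235.5556 = 751.6 m

751.6


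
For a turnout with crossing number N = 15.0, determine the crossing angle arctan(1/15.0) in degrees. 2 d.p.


1/N = 1/15.0 = 0.066667
angle = arctan(0.066667) = 0.066568 rad
angle = 0.066568 * 180/pi = 3.81 degrees

3.81


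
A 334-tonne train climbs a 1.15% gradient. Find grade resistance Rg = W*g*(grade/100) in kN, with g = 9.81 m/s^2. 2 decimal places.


Rg = W * 9.81 * grade / 100
Rg = 334 * 9.81 * 1.15 / 100
Rg = 3276.54 * 0.0115
Rg = 37.68 kN

37.68


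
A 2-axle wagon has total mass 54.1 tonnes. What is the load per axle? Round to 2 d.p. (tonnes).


Load per axle = total weight / number of axles
Load = 54.1 / 2
Load = 27.05 tonnes

27.05


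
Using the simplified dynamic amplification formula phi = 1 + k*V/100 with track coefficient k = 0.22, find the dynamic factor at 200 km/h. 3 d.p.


phi = 1 + k * V / 100
phi = 1 + 0.22 * 200 / 100
phi = 1 + 0.44
phi = 1.440

1.440


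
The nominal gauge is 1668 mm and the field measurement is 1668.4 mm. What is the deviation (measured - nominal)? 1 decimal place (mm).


Deviation = measured - nominal
Deviation = 1668.4 - 1668
Deviation = 0.4 mm

0.4


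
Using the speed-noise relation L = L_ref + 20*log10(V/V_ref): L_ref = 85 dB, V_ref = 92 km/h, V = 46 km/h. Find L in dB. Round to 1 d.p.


V/V_ref = 46 / 92 = 0.5
log10(0.5) = -0.30103
20 * -0.30103 = -6.0206
L = 85 + -6.0206 = 79.0 dB

79.0


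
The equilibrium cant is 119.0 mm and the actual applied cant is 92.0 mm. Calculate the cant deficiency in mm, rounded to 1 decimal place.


Cant deficiency = equilibrium cant - actual cant
CD = 119.0 - 92.0
CD = 27.0 mm

27.0


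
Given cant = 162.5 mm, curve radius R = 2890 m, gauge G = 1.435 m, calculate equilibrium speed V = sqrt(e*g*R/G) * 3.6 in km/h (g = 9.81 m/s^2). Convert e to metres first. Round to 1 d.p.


Convert cant: e = 162.5 mm = 0.1625 m
V_ms = sqrt(0.1625 * 9.81 * 2890 / 1.435)
V_ms = sqrt(3210.46777) = 56.661 m/s
V = 56.661 * 3.6 = 204.0 km/h

204.0


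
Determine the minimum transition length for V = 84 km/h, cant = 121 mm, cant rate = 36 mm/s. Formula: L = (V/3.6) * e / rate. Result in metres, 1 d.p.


Convert speed: V = 84 / 3.6 = 23.3333 m/s
L = 23.3333 * 121 / 36
L = 2823.3333 / 36
L = 78.4 m

78.4


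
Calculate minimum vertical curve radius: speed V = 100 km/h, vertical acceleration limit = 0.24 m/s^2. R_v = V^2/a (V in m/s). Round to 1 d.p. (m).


Convert speed: V = 100 / 3.6 = 27.7778 m/s
V^2 = 771.6049 m^2/s^2
R_v = 771.6049 / 0.24
R_v = 3215.0 m

3215.0


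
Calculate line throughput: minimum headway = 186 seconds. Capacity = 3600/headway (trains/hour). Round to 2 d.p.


Capacity = 3600 / headway
Capacity = 3600 / 186
Capacity = 19.35 trains/hour

19.35


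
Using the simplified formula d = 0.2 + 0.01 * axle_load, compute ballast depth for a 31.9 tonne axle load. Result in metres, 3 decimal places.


d = 0.2 + 0.01 * 31.9
d = 0.2 + 0.319
d = 0.519 m

0.519


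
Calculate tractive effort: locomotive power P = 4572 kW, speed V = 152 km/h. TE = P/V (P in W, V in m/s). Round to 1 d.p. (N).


Convert: P = 4572 kW = 4572000 W
V = 152 / 3.6 = 42.2222 m/s
TE = 4572000 / 42.2222
TE = 108284.2 N

108284.2


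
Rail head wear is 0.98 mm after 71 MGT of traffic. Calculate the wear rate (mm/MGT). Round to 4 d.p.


Wear rate = total wear / cumulative tonnage
Rate = 0.98 / 71
Rate = 0.0138 mm/MGT

0.0138


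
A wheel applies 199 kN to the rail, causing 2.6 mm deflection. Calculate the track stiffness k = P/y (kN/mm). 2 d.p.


Track stiffness k = P / y
k = 199 / 2.6
k = 76.54 kN/mm

76.54


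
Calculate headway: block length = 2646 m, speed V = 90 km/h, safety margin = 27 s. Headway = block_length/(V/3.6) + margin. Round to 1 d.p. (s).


V = 90 / 3.6 = 25.0 m/s
Block traversal time = 2646 / 25.0 = 105.84 s
Headway = 105.84 + 27
Headway = 132.8 s

132.8


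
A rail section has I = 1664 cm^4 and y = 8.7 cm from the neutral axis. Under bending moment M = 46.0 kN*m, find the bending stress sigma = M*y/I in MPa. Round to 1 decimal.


Convert units:
M = 46.0 kN*m = 46000000 N*mm
y = 8.7 cm = 87 mm
I = 1664 cm^4 = 16640000 mm^4
sigma = 46000000 * 87 / 16640000
sigma = 240.5 MPa

240.5


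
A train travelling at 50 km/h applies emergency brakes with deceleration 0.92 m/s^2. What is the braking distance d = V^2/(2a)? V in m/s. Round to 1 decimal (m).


Convert speed: V = 50 / 3.6 = 13.8889 m/s
V^2 = 192.9012
d = 192.9012 / (2 * 0.92)
d = 192.9012 / 1.84
d = 104.8 m

104.8


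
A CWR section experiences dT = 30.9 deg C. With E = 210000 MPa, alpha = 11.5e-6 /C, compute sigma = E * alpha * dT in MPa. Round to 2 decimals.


sigma = E * alpha * dT
sigma = 210000 * 11.5e-6 * 30.9
sigma = 2.415 * 30.9
sigma = 74.62 MPa

74.62


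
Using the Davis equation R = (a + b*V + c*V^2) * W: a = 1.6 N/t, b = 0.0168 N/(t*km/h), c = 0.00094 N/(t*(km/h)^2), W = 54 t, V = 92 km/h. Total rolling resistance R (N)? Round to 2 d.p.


b*V = 0.0168 * 92 = 1.5456
c*V^2 = 0.00094 * 8464 = 7.95616
R_per_t = 1.6 + 1.5456 + 7.95616 = 11.10176 N/t
R_total = 11.10176 * 54 = 599.50 N

599.50


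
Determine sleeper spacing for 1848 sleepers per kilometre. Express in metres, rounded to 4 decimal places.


Spacing = 1000 m / number of sleepers
Spacing = 1000 / 1848
Spacing = 0.5411 m

0.5411


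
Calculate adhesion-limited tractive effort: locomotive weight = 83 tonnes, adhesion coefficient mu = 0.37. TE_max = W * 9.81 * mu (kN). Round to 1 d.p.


TE_max = W * g * mu
TE_max = 83 * 9.81 * 0.37
TE_max = 814.23 * 0.37
TE_max = 301.3 kN

301.3


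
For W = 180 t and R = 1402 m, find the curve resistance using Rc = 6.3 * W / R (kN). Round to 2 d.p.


Rc = 6.3 * W / R
Rc = 6.3 * 180 / 1402
Rc = 1134.0 / 1402
Rc = 0.81 kN

0.81


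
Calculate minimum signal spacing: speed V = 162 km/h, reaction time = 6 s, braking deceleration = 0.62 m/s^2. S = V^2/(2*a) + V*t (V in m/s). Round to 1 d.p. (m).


V = 162 / 3.6 = 45.0 m/s
Braking distance = 45.0^2 / (2*0.62) = 1633.0645 m
Sighting distance = 45.0 * 6 = 270.0 m
S = 1633.0645 + 270.0 = 1903.1 m

1903.1


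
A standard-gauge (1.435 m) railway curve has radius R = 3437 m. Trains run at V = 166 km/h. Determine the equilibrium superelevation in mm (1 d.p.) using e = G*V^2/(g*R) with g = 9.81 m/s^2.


Convert speed: V = 166 / 3.6 = 46.1111 m/s
Apply formula: e = 1.435 * 46.1111^2 / (9.81 * 3437)
e = 1.435 * 2126.2346 / 33716.97
e = 0.090493 m = 90.5 mm

90.5


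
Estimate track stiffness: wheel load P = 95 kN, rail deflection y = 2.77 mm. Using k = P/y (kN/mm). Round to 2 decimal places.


Track stiffness k = P / y
k = 95 / 2.77
k = 34.30 kN/mm

34.30


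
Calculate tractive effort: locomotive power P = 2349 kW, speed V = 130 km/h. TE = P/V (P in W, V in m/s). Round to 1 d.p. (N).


Convert: P = 2349 kW = 2349000 W
V = 130 / 3.6 = 36.1111 m/s
TE = 2349000 / 36.1111
TE = 65049.2 N

65049.2


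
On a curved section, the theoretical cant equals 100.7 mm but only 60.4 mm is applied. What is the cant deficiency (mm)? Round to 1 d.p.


Cant deficiency = equilibrium cant - actual cant
CD = 100.7 - 60.4
CD = 40.3 mm

40.3


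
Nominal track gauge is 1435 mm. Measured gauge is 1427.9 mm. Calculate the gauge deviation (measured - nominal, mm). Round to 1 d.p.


Deviation = measured - nominal
Deviation = 1427.9 - 1435
Deviation = -7.1 mm

-7.1


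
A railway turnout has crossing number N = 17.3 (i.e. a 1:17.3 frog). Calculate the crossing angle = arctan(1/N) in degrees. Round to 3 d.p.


1/N = 1/17.3 = 0.057803
angle = arctan(0.057803) = 0.057739 rad
angle = 0.057739 * 180/pi = 3.308 degrees

3.308


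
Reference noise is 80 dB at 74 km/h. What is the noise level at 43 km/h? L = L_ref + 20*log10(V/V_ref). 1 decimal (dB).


V/V_ref = 43 / 74 = 0.581081
log10(0.581081) = -0.235763
20 * -0.235763 = -4.7153
L = 80 + -4.7153 = 75.3 dB

75.3


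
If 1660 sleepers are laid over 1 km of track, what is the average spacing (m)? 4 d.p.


Spacing = 1000 m / number of sleepers
Spacing = 1000 / 1660
Spacing = 0.6024 m

0.6024


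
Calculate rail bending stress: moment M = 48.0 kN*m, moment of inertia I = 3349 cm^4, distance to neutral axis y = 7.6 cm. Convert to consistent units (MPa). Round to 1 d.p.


Convert units:
M = 48.0 kN*m = 48000000 N*mm
y = 7.6 cm = 76 mm
I = 3349 cm^4 = 33490000 mm^4
sigma = 48000000 * 76 / 33490000
sigma = 108.9 MPa

108.9


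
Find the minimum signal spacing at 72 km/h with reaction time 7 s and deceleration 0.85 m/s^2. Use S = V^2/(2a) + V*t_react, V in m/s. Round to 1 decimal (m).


V = 72 / 3.6 = 20.0 m/s
Braking distance = 20.0^2 / (2*0.85) = 235.2941 m
Sighting distance = 20.0 * 7 = 140.0 m
S = 235.2941 + 140.0 = 375.3 m

375.3


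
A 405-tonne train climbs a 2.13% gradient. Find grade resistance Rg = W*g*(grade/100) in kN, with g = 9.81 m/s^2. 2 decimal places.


Rg = W * 9.81 * grade / 100
Rg = 405 * 9.81 * 2.13 / 100
Rg = 3973.05 * 0.0213
Rg = 84.63 kN

84.63


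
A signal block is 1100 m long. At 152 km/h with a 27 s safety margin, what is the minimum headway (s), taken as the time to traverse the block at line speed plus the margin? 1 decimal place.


V = 152 / 3.6 = 42.2222 m/s
Block traversal time = 1100 / 42.2222 = 26.0526 s
Headway = 26.0526 + 27
Headway = 53.1 s

53.1


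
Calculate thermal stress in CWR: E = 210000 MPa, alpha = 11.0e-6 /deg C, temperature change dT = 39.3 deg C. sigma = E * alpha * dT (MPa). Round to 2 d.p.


sigma = E * alpha * dT
sigma = 210000 * 11.0e-6 * 39.3
sigma = 2.31 * 39.3
sigma = 90.78 MPa

90.78


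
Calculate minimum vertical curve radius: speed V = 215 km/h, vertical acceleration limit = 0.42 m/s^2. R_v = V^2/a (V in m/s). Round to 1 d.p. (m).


Convert speed: V = 215 / 3.6 = 59.7222 m/s
V^2 = 3566.7438 m^2/s^2
R_v = 3566.7438 / 0.42
R_v = 8492.2 m

8492.2


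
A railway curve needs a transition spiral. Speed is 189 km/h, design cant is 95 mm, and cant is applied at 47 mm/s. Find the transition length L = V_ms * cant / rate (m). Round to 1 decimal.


Convert speed: V = 189 / 3.6 = 52.5 m/s
L = 52.5 * 95 / 47
L = 4987.5 / 47
L = 106.1 m

106.1


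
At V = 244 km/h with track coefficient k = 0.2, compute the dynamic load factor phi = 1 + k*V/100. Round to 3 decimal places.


phi = 1 + k * V / 100
phi = 1 + 0.2 * 244 / 100
phi = 1 + 0.488
phi = 1.488

1.488


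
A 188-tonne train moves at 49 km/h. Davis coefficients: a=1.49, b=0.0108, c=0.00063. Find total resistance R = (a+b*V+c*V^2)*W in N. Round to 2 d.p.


b*V = 0.0108 * 49 = 0.5292
c*V^2 = 0.00063 * 2401 = 1.51263
R_per_t = 1.49 + 0.5292 + 1.51263 = 3.53183 N/t
R_total = 3.53183 * 188 = 663.98 N

663.98


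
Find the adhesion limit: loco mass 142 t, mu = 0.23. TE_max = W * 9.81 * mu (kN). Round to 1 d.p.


TE_max = W * g * mu
TE_max = 142 * 9.81 * 0.23
TE_max = 1393.02 * 0.23
TE_max = 320.4 kN

320.4


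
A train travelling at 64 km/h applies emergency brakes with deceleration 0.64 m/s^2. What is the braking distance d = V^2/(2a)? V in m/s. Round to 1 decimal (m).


Convert speed: V = 64 / 3.6 = 17.7778 m/s
V^2 = 316.0494
d = 316.0494 / (2 * 0.64)
d = 316.0494 / 1.28
d = 246.9 m

246.9


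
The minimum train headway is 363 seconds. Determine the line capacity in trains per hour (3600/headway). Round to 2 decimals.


Capacity = 3600 / headway
Capacity = 3600 / 363
Capacity = 9.92 trains/hour

9.92


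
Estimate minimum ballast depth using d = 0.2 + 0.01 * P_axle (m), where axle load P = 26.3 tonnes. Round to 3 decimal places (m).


d = 0.2 + 0.01 * 26.3
d = 0.2 + 0.263
d = 0.463 m

0.463


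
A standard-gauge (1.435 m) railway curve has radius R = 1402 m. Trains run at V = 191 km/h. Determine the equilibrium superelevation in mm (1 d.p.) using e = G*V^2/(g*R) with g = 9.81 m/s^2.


Convert speed: V = 191 / 3.6 = 53.0556 m/s
Apply formula: e = 1.435 * 53.0556^2 / (9.81 * 1402)
e = 1.435 * 2814.892 / 13753.62
e = 0.293695 m = 293.7 mm

293.7


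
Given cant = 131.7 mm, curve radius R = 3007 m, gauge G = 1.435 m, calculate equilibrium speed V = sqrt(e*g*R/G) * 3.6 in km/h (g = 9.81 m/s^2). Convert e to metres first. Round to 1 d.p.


Convert cant: e = 131.7 mm = 0.1317 m
V_ms = sqrt(0.1317 * 9.81 * 3007 / 1.435)
V_ms = sqrt(2707.299539) = 52.0317 m/s
V = 52.0317 * 3.6 = 187.3 km/h

187.3


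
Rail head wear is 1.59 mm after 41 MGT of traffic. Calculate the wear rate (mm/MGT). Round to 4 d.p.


Wear rate = total wear / cumulative tonnage
Rate = 1.59 / 41
Rate = 0.0388 mm/MGT

0.0388


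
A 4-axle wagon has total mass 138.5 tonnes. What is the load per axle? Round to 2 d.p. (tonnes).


Load per axle = total weight / number of axles
Load = 138.5 / 4
Load = 34.63 tonnes

34.63


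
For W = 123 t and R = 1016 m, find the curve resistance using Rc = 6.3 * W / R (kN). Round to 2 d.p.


Rc = 6.3 * W / R
Rc = 6.3 * 123 / 1016
Rc = 774.9 / 1016
Rc = 0.76 kN

0.76


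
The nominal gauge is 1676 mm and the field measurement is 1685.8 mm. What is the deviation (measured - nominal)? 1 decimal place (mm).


Deviation = measured - nominal
Deviation = 1685.8 - 1676
Deviation = 9.8 mm

9.8


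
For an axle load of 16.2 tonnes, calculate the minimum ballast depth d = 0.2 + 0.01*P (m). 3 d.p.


d = 0.2 + 0.01 * 16.2
d = 0.2 + 0.162
d = 0.362 m

0.362


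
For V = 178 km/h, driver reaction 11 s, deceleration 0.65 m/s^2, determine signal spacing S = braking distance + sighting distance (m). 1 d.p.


V = 178 / 3.6 = 49.4444 m/s
Braking distance = 49.4444^2 / (2*0.65) = 1880.5793 m
Sighting distance = 49.4444 * 11 = 543.8889 m
S = 1880.5793 + 543.8889 = 2424.5 m

2424.5


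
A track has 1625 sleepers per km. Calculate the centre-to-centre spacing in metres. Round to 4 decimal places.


Spacing = 1000 m / number of sleepers
Spacing = 1000 / 1625
Spacing = 0.6154 m

0.6154


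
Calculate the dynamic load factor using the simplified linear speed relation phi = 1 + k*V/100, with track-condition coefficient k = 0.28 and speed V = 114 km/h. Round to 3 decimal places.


phi = 1 + k * V / 100
phi = 1 + 0.28 * 114 / 100
phi = 1 + 0.3192
phi = 1.319

1.319


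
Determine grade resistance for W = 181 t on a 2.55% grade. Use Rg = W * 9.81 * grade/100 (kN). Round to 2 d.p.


Rg = W * 9.81 * grade / 100
Rg = 181 * 9.81 * 2.55 / 100
Rg = 1775.61 * 0.0255
Rg = 45.28 kN

45.28


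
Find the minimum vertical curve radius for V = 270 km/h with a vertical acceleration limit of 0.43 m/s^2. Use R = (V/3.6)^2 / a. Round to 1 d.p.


Convert speed: V = 270 / 3.6 = 75.0 m/s
V^2 = 5625.0 m^2/s^2
R_v = 5625.0 / 0.43
R_v = 13081.4 m

13081.4


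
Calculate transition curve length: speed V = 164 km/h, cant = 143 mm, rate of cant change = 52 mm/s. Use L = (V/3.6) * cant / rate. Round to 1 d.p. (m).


Convert speed: V = 164 / 3.6 = 45.5556 m/s
L = 45.5556 * 143 / 52
L = 6514.4444 / 52
L = 125.3 m

125.3


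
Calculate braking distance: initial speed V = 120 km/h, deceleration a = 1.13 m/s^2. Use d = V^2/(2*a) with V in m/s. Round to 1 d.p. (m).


Convert speed: V = 120 / 3.6 = 33.3333 m/s
V^2 = 1111.1111
d = 1111.1111 / (2 * 1.13)
d = 1111.1111 / 2.26
d = 491.6 m

491.6


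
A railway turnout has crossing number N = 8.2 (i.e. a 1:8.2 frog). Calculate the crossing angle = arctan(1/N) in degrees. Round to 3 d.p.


1/N = 1/8.2 = 0.121951
angle = arctan(0.121951) = 0.121352 rad
angle = 0.121352 * 180/pi = 6.953 degrees

6.953


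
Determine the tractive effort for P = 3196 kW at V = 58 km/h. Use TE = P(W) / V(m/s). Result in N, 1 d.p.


Convert: P = 3196 kW = 3196000 W
V = 58 / 3.6 = 16.1111 m/s
TE = 3196000 / 16.1111
TE = 198372.4 N

198372.4


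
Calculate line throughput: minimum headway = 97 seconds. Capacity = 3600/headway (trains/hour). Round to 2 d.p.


Capacity = 3600 / headway
Capacity = 3600 / 97
Capacity = 37.11 trains/hour

37.11


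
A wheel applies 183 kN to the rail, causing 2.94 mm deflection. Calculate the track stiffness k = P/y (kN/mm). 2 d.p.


Track stiffness k = P / y
k = 183 / 2.94
k = 62.24 kN/mm

62.24


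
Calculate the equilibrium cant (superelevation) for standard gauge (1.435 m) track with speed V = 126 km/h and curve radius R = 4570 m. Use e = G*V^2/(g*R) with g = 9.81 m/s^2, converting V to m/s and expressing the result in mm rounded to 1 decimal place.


Convert speed: V = 126 / 3.6 = 35.0 m/s
Apply formula: e = 1.435 * 35.0^2 / (9.81 * 4570)
e = 1.435 * 1225.0 / 44831.7
e = 0.039211 m = 39.2 mm

39.2


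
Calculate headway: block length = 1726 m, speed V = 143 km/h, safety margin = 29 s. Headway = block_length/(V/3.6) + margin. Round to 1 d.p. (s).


V = 143 / 3.6 = 39.7222 m/s
Block traversal time = 1726 / 39.7222 = 43.4517 s
Headway = 43.4517 + 29
Headway = 72.5 s

72.5


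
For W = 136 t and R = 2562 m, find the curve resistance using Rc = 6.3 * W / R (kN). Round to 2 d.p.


Rc = 6.3 * W / R
Rc = 6.3 * 136 / 2562
Rc = 856.8 / 2562
Rc = 0.33 kN

0.33


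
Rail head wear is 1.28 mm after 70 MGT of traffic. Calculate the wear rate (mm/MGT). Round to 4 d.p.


Wear rate = total wear / cumulative tonnage
Rate = 1.28 / 70
Rate = 0.0183 mm/MGT

0.0183


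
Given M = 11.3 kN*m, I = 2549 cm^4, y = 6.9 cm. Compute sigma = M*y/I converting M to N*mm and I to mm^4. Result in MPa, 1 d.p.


Convert units:
M = 11.3 kN*m = 11300000 N*mm
y = 6.9 cm = 69 mm
I = 2549 cm^4 = 25490000 mm^4
sigma = 11300000 * 69 / 25490000
sigma = 30.6 MPa

30.6


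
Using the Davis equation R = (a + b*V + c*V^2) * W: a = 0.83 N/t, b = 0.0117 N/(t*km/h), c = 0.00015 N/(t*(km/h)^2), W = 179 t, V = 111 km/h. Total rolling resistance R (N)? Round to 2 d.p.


b*V = 0.0117 * 111 = 1.2987
c*V^2 = 0.00015 * 12321 = 1.84815
R_per_t = 0.83 + 1.2987 + 1.84815 = 3.97685 N/t
R_total = 3.97685 * 179 = 711.86 N

711.86


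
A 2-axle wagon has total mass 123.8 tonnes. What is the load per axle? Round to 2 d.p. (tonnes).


Load per axle = total weight / number of axles
Load = 123.8 / 2
Load = 61.90 tonnes

61.90


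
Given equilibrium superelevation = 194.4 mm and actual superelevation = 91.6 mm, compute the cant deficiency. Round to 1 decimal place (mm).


Cant deficiency = equilibrium cant - actual cant
CD = 194.4 - 91.6
CD = 102.8 mm

102.8


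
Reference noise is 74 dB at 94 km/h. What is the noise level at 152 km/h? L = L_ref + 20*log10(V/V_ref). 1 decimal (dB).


V/V_ref = 152 / 94 = 1.617021
log10(1.617021) = 0.208716
20 * 0.208716 = 4.1743
L = 74 + 4.1743 = 78.2 dB

78.2


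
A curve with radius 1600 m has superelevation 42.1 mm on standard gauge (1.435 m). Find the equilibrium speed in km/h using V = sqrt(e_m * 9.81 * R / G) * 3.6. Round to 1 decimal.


Convert cant: e = 42.1 mm = 0.0421 m
V_ms = sqrt(0.0421 * 9.81 * 1600 / 1.435)
V_ms = sqrt(460.48892) = 21.459 m/s
V = 21.459 * 3.6 = 77.3 km/h

77.3


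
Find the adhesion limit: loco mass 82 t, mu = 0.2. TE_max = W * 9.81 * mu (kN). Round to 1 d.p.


TE_max = W * g * mu
TE_max = 82 * 9.81 * 0.2
TE_max = 804.42 * 0.2
TE_max = 160.9 kN

160.9


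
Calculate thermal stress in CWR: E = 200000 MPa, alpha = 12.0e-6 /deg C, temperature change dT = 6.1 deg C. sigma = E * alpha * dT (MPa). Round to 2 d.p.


sigma = E * alpha * dT
sigma = 200000 * 12.0e-6 * 6.1
sigma = 2.4 * 6.1
sigma = 14.64 MPa

14.64


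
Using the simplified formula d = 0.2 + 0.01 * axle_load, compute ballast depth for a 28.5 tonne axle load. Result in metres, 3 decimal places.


d = 0.2 + 0.01 * 28.5
d = 0.2 + 0.285
d = 0.485 m

0.485


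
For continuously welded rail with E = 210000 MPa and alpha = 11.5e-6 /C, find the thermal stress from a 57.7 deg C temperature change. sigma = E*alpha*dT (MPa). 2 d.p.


sigma = E * alpha * dT
sigma = 210000 * 11.5e-6 * 57.7
sigma = 2.415 * 57.7
sigma = 139.35 MPa

139.35


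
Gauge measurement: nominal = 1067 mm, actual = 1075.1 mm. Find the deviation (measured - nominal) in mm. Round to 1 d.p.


Deviation = measured - nominal
Deviation = 1075.1 - 1067
Deviation = 8.1 mm

8.1


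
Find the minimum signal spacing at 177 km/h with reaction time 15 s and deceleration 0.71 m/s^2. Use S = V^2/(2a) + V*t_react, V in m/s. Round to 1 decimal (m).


V = 177 / 3.6 = 49.1667 m/s
Braking distance = 49.1667^2 / (2*0.71) = 1702.367 m
Sighting distance = 49.1667 * 15 = 737.5 m
S = 1702.367 + 737.5 = 2439.9 m

2439.9


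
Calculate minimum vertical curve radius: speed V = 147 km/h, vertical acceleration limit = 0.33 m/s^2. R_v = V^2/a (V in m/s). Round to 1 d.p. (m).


Convert speed: V = 147 / 3.6 = 40.8333 m/s
V^2 = 1667.3611 m^2/s^2
R_v = 1667.3611 / 0.33
R_v = 5052.6 m

5052.6


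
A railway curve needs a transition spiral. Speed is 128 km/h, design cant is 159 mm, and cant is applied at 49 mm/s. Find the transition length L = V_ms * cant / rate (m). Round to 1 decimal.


Convert speed: V = 128 / 3.6 = 35.5556 m/s
L = 35.5556 * 159 / 49
L = 5653.3333 / 49
L = 115.4 m

115.4


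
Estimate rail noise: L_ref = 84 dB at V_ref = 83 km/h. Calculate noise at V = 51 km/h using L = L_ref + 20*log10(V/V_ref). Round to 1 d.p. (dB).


V/V_ref = 51 / 83 = 0.614458
log10(0.614458) = -0.211508
20 * -0.211508 = -4.2302
L = 84 + -4.2302 = 79.8 dB

79.8


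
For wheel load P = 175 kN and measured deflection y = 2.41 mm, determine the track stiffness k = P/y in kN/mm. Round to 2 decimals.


Track stiffness k = P / y
k = 175 / 2.41
k = 72.61 kN/mm

72.61


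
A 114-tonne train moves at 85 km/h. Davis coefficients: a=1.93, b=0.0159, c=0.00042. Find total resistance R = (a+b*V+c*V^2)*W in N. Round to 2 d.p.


b*V = 0.0159 * 85 = 1.3515
c*V^2 = 0.00042 * 7225 = 3.0345
R_per_t = 1.93 + 1.3515 + 3.0345 = 6.316 N/t
R_total = 6.316 * 114 = 720.02 N

720.02


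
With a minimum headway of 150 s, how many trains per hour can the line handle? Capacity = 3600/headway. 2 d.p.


Capacity = 3600 / headway
Capacity = 3600 / 150
Capacity = 24.00 trains/hour

24.00


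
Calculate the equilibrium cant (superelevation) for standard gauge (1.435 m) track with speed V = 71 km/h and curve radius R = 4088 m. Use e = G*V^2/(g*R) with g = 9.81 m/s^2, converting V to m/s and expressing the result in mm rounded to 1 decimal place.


Convert speed: V = 71 / 3.6 = 19.7222 m/s
Apply formula: e = 1.435 * 19.7222^2 / (9.81 * 4088)
e = 1.435 * 388.966 / 40103.28
e = 0.013918 m = 13.9 mm

13.9


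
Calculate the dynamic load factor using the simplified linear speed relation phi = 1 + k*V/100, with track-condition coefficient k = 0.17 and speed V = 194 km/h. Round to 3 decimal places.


phi = 1 + k * V / 100
phi = 1 + 0.17 * 194 / 100
phi = 1 + 0.3298
phi = 1.330

1.330


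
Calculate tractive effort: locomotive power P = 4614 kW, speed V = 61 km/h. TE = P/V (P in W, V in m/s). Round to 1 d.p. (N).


Convert: P = 4614 kW = 4614000 W
V = 61 / 3.6 = 16.9444 m/s
TE = 4614000 / 16.9444
TE = 272301.6 N

272301.6


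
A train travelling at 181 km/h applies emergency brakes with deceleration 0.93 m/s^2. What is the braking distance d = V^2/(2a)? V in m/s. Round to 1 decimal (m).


Convert speed: V = 181 / 3.6 = 50.2778 m/s
V^2 = 2527.8549
d = 2527.8549 / (2 * 0.93)
d = 2527.8549 / 1.86
d = 1359.1 m

1359.1


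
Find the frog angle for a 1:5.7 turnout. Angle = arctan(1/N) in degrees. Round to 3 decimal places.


1/N = 1/5.7 = 0.175439
angle = arctan(0.175439) = 0.173671 rad
angle = 0.173671 * 180/pi = 9.951 degrees

9.951


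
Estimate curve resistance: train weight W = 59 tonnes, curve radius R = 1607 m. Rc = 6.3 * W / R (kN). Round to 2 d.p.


Rc = 6.3 * W / R
Rc = 6.3 * 59 / 1607
Rc = 371.7 / 1607
Rc = 0.23 kN

0.23


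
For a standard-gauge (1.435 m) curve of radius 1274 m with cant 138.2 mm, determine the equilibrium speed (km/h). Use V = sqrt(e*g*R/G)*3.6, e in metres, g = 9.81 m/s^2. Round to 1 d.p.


Convert cant: e = 138.2 mm = 0.1382 m
V_ms = sqrt(0.1382 * 9.81 * 1274 / 1.435)
V_ms = sqrt(1203.634361) = 34.6934 m/s
V = 34.6934 * 3.6 = 124.9 km/h

124.9


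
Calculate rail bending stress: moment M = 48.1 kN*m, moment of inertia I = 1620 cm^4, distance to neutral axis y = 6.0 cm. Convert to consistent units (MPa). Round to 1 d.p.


Convert units:
M = 48.1 kN*m = 48100000 N*mm
y = 6.0 cm = 60 mm
I = 1620 cm^4 = 16200000 mm^4
sigma = 48100000 * 60 / 16200000
sigma = 178.1 MPa

178.1


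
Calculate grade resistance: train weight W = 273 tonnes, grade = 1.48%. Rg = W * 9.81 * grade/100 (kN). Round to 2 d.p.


Rg = W * 9.81 * grade / 100
Rg = 273 * 9.81 * 1.48 / 100
Rg = 2678.13 * 0.0148
Rg = 39.64 kN

39.64


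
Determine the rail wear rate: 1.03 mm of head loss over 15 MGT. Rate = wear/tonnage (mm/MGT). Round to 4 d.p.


Wear rate = total wear / cumulative tonnage
Rate = 1.03 / 15
Rate = 0.0687 mm/MGT

0.0687


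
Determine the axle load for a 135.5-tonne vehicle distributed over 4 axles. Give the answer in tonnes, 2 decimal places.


Load per axle = total weight / number of axles
Load = 135.5 / 4
Load = 33.88 tonnes

33.88


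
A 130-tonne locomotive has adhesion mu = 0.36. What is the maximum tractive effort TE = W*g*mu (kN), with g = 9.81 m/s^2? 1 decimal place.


TE_max = W * g * mu
TE_max = 130 * 9.81 * 0.36
TE_max = 1275.3 * 0.36
TE_max = 459.1 kN

459.1


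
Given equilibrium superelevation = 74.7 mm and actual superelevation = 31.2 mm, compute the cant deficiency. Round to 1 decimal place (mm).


Cant deficiency = equilibrium cant - actual cant
CD = 74.7 - 31.2
CD = 43.5 mm

43.5


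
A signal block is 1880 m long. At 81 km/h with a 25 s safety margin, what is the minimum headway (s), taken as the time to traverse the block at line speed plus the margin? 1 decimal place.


V = 81 / 3.6 = 22.5 m/s
Block traversal time = 1880 / 22.5 = 83.5556 s
Headway = 83.5556 + 25
Headway = 108.6 s

108.6


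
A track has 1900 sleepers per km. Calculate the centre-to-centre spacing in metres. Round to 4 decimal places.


Spacing = 1000 m / number of sleepers
Spacing = 1000 / 1900
Spacing = 0.5263 m

0.5263


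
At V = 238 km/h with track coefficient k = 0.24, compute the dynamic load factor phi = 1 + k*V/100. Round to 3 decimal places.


phi = 1 + k * V / 100
phi = 1 + 0.24 * 238 / 100
phi = 1 + 0.5712
phi = 1.571

1.571


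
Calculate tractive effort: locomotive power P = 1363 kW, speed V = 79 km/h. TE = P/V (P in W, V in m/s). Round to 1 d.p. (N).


Convert: P = 1363 kW = 1363000 W
V = 79 / 3.6 = 21.9444 m/s
TE = 1363000 / 21.9444
TE = 62111.4 N

62111.4


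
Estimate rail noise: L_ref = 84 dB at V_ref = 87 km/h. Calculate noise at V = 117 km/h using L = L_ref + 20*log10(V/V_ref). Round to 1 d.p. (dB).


V/V_ref = 117 / 87 = 1.344828
log10(1.344828) = 0.128667
20 * 0.128667 = 2.5733
L = 84 + 2.5733 = 86.6 dB

86.6


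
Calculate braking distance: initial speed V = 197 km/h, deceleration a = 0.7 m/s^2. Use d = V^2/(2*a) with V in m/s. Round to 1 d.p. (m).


Convert speed: V = 197 / 3.6 = 54.7222 m/s
V^2 = 2994.5216
d = 2994.5216 / (2 * 0.7)
d = 2994.5216 / 1.4
d = 2138.9 m

2138.9


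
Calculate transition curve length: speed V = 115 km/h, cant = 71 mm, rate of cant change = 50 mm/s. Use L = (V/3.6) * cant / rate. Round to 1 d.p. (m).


Convert speed: V = 115 / 3.6 = 31.9444 m/s
L = 31.9444 * 71 / 50
L = 2268.0556 / 50
L = 45.4 m

45.4


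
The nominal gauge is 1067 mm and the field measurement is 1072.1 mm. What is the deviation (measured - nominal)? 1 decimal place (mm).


Deviation = measured - nominal
Deviation = 1072.1 - 1067
Deviation = 5.1 mm

5.1


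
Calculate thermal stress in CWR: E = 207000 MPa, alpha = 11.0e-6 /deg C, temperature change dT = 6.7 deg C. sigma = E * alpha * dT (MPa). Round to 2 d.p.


sigma = E * alpha * dT
sigma = 207000 * 11.0e-6 * 6.7
sigma = 2.277 * 6.7
sigma = 15.26 MPa

15.26


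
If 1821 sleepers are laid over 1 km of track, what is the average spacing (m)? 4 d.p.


Spacing = 1000 m / number of sleepers
Spacing = 1000 / 1821
Spacing = 0.5491 m

0.5491


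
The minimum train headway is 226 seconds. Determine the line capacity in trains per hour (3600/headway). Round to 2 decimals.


Capacity = 3600 / headway
Capacity = 3600 / 226
Capacity = 15.93 trains/hour

15.93


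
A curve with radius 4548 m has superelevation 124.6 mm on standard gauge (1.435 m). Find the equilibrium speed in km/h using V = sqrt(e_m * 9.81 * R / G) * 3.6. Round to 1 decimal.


Convert cant: e = 124.6 mm = 0.1246 m
V_ms = sqrt(0.1246 * 9.81 * 4548 / 1.435)
V_ms = sqrt(3873.964215) = 62.2412 m/s
V = 62.2412 * 3.6 = 224.1 km/h

224.1


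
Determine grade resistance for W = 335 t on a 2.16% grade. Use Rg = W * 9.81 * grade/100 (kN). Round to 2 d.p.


Rg = W * 9.81 * grade / 100
Rg = 335 * 9.81 * 2.16 / 100
Rg = 3286.35 * 0.0216
Rg = 70.99 kN

70.99


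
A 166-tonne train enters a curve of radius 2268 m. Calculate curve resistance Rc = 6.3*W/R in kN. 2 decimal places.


Rc = 6.3 * W / R
Rc = 6.3 * 166 / 2268
Rc = 1045.8 / 2268
Rc = 0.46 kN

0.46


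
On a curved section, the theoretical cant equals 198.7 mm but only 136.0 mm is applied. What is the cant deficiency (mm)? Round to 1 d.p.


Cant deficiency = equilibrium cant - actual cant
CD = 198.7 - 136.0
CD = 62.7 mm

62.7


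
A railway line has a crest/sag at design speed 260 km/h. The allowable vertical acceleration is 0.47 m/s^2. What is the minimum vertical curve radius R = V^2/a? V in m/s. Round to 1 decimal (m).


Convert speed: V = 260 / 3.6 = 72.2222 m/s
V^2 = 5216.0494 m^2/s^2
R_v = 5216.0494 / 0.47
R_v = 11098.0 m

11098.0


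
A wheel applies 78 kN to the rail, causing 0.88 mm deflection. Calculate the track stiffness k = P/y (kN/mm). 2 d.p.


Track stiffness k = P / y
k = 78 / 0.88
k = 88.64 kN/mm

88.64


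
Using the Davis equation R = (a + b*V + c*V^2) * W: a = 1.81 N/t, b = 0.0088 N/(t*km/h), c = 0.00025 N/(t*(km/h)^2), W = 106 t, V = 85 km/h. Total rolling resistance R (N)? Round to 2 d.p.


b*V = 0.0088 * 85 = 0.748
c*V^2 = 0.00025 * 7225 = 1.80625
R_per_t = 1.81 + 0.748 + 1.80625 = 4.36425 N/t
R_total = 4.36425 * 106 = 462.61 N

462.61


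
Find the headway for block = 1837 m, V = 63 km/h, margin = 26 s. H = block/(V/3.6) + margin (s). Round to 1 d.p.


V = 63 / 3.6 = 17.5 m/s
Block traversal time = 1837 / 17.5 = 104.9714 s
Headway = 104.9714 + 26
Headway = 131.0 s

131.0


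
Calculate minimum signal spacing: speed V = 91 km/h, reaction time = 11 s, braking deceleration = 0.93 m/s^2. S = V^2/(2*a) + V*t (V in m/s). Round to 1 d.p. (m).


V = 91 / 3.6 = 25.2778 m/s
Braking distance = 25.2778^2 / (2*0.93) = 343.5301 m
Sighting distance = 25.2778 * 11 = 278.0556 m
S = 343.5301 + 278.0556 = 621.6 m

621.6


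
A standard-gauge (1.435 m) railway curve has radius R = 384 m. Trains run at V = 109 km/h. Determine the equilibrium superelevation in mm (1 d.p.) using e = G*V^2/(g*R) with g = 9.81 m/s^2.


Convert speed: V = 109 / 3.6 = 30.2778 m/s
Apply formula: e = 1.435 * 30.2778^2 / (9.81 * 384)
e = 1.435 * 916.7438 / 3767.04
e = 0.34922 m = 349.2 mm

349.2


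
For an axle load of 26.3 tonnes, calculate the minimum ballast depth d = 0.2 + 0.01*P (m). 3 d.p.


d = 0.2 + 0.01 * 26.3
d = 0.2 + 0.263
d = 0.463 m

0.463


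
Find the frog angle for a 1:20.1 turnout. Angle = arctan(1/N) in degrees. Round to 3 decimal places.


1/N = 1/20.1 = 0.049751
angle = arctan(0.049751) = 0.04971 rad
angle = 0.04971 * 180/pi = 2.848 degrees

2.848
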